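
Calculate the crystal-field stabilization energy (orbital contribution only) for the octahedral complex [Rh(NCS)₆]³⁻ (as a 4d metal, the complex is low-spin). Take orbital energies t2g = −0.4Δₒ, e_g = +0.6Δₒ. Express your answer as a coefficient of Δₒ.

-2.4 Δₒ

Each NCS⁻ contributes -1; 6 × (-1) = -6. With overall charge -3, Rh is in the +3 oxidation state.
Group 9 minus oxidation state +3 gives a d⁶ configuration for Rh³⁺.
Configuration: t2g^6 e_g^0.
CFSE = 6(-0.4Δₒ) + 0(0.6Δₒ) = -2.4Δₒ + 0.0Δₒ = -2.4Δₒ.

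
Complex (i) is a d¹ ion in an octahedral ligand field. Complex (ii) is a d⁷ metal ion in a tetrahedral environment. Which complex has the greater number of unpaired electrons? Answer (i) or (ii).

(ii)

(i): t₂g¹ eg⁰ → 1 unpaired.
(ii): With tetrahedral geometry the complex is necessarily high-spin; e^4 t2^3 → 3 unpaired.
So (ii) has more unpaired electrons.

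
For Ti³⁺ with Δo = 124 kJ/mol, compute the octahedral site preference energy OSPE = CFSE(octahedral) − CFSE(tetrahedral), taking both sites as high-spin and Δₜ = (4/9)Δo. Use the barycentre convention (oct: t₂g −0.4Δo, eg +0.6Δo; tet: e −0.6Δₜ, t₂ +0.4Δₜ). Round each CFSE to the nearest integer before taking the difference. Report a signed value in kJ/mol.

Group 4 minus oxidation state +3 gives a d¹ configuration for Ti³⁺.
Octahedral (high-spin): t2g^1 e_g^0, CFSE = 1(−0.4) + 0(+0.6) = -0.4Δo = -0.4 × 124 = -50 kJ/mol.
Tetrahedral e^1 t2^0 gives -0.6Δₜ = -0.6 × (4/9) × 124 = -33 kJ/mol.
Subtracting, OSPE = -50 − (-33) = -17 kJ/mol.

-17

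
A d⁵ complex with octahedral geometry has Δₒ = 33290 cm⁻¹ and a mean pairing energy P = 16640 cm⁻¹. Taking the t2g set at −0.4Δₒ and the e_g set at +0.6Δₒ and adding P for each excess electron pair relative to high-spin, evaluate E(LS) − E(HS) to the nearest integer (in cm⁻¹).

High-spin: t2g^3 e_g^2, CFSE = 0.0Δₒ = 0 cm⁻¹.
Low-spin: t2g^5 e_g^0, orbital CFSE = -2.0Δₒ = -66580 cm⁻¹; plus 2 excess pairs × P = +33280 cm⁻¹; total -33300 cm⁻¹.
The difference is -33300 − (0) = -33300 cm⁻¹, so low-spin lies lower.

-33300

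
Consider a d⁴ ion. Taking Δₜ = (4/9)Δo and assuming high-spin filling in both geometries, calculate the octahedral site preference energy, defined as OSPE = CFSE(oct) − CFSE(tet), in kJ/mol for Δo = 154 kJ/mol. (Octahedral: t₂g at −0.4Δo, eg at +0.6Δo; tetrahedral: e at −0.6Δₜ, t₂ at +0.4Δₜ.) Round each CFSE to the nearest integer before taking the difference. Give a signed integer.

In an octahedral site d⁴ (HS) is t2g^3 e_g^1, giving CFSE(oct) = -0.6Δo = -92 kJ/mol.
Tetrahedral e^2 t2^2 gives -0.4Δₜ = -0.4 × (4/9) × 154 = -27 kJ/mol.
OSPE = -92 − (-27) = -65 kJ/mol.

-65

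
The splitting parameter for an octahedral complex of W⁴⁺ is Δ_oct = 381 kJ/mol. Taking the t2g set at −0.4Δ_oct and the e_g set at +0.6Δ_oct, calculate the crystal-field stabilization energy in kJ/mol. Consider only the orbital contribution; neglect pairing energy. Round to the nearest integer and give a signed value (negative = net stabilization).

W sits in group 6; removing 4 electrons leaves W⁴⁺ with 6 − 4 = 2 d electrons.
For octahedral d² the high- and low-spin configurations coincide.
The d² electrons fill as t2g^2 e_g^0.
The orbital stabilization is -0.8Δ_oct = -0.8 × 381 = -305 kJ/mol.

-305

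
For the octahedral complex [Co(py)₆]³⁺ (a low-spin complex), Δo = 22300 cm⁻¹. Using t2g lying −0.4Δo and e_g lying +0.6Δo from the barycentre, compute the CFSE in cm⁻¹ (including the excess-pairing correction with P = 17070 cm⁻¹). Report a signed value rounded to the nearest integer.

-19380

py is neutral, so the +3 overall charge sits on Co: oxidation state +3.
Co³⁺: group 9, so d-count = 9 − 3 = 6.
Configuration: t2g^6 e_g^0.
The orbital stabilization is -2.4Δo = -2.4 × 22300 = -53520 cm⁻¹.
Relative to high-spin t2g^4 e_g^2 (1 paired), the low-spin configuration has 2 additional pairs, contributing +2 × 17070 = +34140 cm⁻¹.
Overall CFSE = -53520 + 34140 = -19380 cm⁻¹.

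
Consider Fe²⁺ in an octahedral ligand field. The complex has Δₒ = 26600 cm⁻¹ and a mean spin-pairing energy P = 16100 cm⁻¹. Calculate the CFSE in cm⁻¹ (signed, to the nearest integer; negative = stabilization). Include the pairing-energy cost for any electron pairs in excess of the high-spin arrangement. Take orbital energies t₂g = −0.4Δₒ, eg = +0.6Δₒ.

Group 8 minus oxidation state +2 gives a d⁶ configuration for Fe²⁺.
Δₒ > P, so pairing is preferred: the ground state is low-spin.
Configuration: t₂g⁶ eg⁰.
Orbital CFSE = -2.4Δₒ = -2.4 × 26600 = -63840 cm⁻¹.
Excess pairs vs high-spin: 3 − 1 = 2; pairing cost = +32200 cm⁻¹.
Net CFSE = -63840 + 32200 = -31640 cm⁻¹.

-31640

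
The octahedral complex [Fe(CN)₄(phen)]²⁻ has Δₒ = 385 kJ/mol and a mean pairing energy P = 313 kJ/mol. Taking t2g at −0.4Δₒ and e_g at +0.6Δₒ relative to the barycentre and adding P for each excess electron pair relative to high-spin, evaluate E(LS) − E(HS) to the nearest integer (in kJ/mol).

Ligand charges: 4×(-1) from CN⁻ and 1×(+0) from phen sum to -4; with overall charge -2, Fe is +2.
Fe is in group 8, so Fe²⁺ is d⁶ (8 − 2 = 6).
High-spin d⁶ fills as t2g^4 e_g^2 with CFSE 4(−0.4) + 2(+0.6) = -0.4Δₒ = -154 kJ/mol.
For low-spin the configuration is t2g^6 e_g^0: orbital energy -2.4 × 385 = -924 kJ/mol, and 2 additional pairs relative to high-spin add 626 kJ/mol, giving -298 kJ/mol.
Thus E(LS) − E(HS) = -144 kJ/mol.

-144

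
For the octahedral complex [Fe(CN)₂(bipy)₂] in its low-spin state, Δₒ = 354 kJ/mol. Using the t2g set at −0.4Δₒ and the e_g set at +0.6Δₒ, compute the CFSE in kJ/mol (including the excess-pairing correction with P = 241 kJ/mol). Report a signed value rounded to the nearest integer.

Ligand charges: 2×(-1) from CN⁻ and 2×(+0) from bipy sum to -2; with overall charge +0, Fe is +2.
Fe is in group 8, so Fe²⁺ is d⁶ (8 − 2 = 6).
The d⁶ electrons fill as t2g^6 e_g^0.
CFSE(orbital) = 6×(-0.4Δₒ) + 0×(0.6Δₒ) = -2.4Δₒ; with Δₒ = 354 kJ/mol that is -850 kJ/mol.
High-spin d⁶ would be t2g^4 e_g^2 with 1 pair; low-spin has 3, so 2 excess pairs cost +2P = +482 kJ/mol.
Combining: -850 + 482 = -368 kJ/mol.

-368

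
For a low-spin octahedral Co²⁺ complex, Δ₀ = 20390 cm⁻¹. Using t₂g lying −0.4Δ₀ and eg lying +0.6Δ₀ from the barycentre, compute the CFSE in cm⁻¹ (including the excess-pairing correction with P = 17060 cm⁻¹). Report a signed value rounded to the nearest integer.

Co²⁺: group 9, so d-count = 9 − 2 = 7.
Electron filling gives t₂g⁶ eg¹.
The orbital stabilization is -1.8Δ₀ = -1.8 × 20390 = -36702 cm⁻¹.
High-spin d⁷ would be t₂g⁵ eg² with 2 pairs; low-spin has 3, so 1 excess pair costs +1P = +17060 cm⁻¹.
Combining: -36702 + 17060 = -19642 cm⁻¹.

-19642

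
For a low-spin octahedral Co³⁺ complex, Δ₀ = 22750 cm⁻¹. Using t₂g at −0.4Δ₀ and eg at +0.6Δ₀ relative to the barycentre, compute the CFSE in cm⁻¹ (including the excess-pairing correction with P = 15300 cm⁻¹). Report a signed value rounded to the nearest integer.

Co³⁺: group 9, so d-count = 9 − 3 = 6.
The d⁶ electrons fill as t₂g⁶ eg⁰.
CFSE(orbital) = 6×(-0.4Δ₀) + 0×(0.6Δ₀) = -2.4Δ₀; with Δ₀ = 22750 cm⁻¹ that is -54600 cm⁻¹.
Pairing penalty: 3 pairs vs 1 in the high-spin reference → 2 extra × P = 30600 cm⁻¹.
Overall CFSE = -54600 + 30600 = -24000 cm⁻¹.

-24000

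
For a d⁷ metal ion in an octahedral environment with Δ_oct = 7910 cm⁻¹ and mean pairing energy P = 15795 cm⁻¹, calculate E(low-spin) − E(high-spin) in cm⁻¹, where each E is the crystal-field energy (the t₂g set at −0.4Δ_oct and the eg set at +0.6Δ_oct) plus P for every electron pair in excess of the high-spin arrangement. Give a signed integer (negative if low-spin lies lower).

7885

High-spin: t₂g⁵ eg², CFSE = -0.8Δ_oct = -6328 cm⁻¹.
Low-spin: t₂g⁶ eg¹, orbital CFSE = -1.8Δ_oct = -14238 cm⁻¹; plus 1 excess pair × P = +15795 cm⁻¹; total 1557 cm⁻¹.
E(LS) − E(HS) = 1557 − (-6328) = 7885 cm⁻¹.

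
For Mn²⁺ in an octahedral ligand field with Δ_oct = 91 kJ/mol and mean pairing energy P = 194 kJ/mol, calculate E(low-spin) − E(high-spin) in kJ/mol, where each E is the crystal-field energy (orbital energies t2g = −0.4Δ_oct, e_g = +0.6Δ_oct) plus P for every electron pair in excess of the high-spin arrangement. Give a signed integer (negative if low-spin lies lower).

Mn is in group 7, so Mn²⁺ is d⁵ (7 − 2 = 5).
In the high-spin limit (t2g^3 e_g^2) the orbital term is 0.0Δ_oct = 0 kJ/mol, with no excess pairing.
Low-spin t2g^5 e_g^0 gives -2.0Δ_oct = -182 kJ/mol, but forming 2 extra pairs costs 2P = 388 kJ/mol, so E(LS) = -182 + 388 = 206 kJ/mol.
Thus E(LS) − E(HS) = 206 kJ/mol.

206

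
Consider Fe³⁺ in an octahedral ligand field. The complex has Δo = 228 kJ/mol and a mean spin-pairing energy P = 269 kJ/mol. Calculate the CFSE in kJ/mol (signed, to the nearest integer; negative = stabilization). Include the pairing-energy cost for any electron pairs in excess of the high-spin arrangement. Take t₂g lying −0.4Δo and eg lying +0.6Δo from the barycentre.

0

Group 8 minus oxidation state +3 gives a d⁵ configuration for Fe³⁺.
With Δo < P the complex is high-spin.
Filling d⁵ accordingly: t₂g³ eg².
Orbital CFSE = 0.0Δo = 0.0 × 228 = 0 kJ/mol.
High-spin has no excess pairs, so no pairing correction applies.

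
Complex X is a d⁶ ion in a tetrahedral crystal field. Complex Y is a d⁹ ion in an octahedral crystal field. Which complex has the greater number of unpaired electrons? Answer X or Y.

X: With tetrahedral geometry the complex is necessarily high-spin; e^3 t2^3 → 4 unpaired.
Y: For octahedral d⁹ the high- and low-spin configurations coincide; t2g^6 e_g^3 → 1 unpaired.
So X has more unpaired electrons.

X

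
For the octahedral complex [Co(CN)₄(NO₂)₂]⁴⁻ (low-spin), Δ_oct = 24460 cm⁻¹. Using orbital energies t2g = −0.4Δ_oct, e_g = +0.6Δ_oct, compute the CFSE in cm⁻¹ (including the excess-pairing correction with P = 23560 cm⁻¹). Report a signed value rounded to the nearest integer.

Ligand charges: 4×(-1) from CN⁻ and 2×(-1) from NO₂⁻ sum to -6; with overall charge -4, Co is +2.
Co is in group 9, so Co²⁺ is d⁷ (9 − 2 = 7).
Electron filling gives t2g^6 e_g^1.
The orbital stabilization is -1.8Δ_oct = -1.8 × 24460 = -44028 cm⁻¹.
High-spin d⁷ would be t2g^5 e_g^2 with 2 pairs; low-spin has 3, so 1 excess pair costs +1P = +23560 cm⁻¹.
Net CFSE = -44028 + 23560 = -20468 cm⁻¹.

-20468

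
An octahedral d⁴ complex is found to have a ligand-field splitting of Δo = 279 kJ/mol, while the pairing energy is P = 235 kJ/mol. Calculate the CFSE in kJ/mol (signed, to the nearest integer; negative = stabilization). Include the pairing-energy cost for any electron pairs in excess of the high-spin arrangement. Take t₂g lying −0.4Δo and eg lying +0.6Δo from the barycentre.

-211

Here Δo > P (279 > 235), so the low-spin state is favoured.
Configuration: t₂g⁴ eg⁰.
Orbital CFSE = -1.6Δo = -1.6 × 279 = -446 kJ/mol.
Excess pairs vs high-spin: 1 − 0 = 1; pairing cost = +235 kJ/mol.
Net CFSE = -446 + 235 = -211 kJ/mol.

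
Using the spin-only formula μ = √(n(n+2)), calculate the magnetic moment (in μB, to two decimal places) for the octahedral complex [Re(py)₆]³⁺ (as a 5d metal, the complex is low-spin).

2.83 μB

py is neutral, so the +3 overall charge sits on Re: oxidation state +3.
Re³⁺: group 7, so d-count = 7 − 3 = 4.
Configuration: t₂g⁴ eg⁰ → 2 unpaired electrons.
μ(spin-only) = √[2(2+2)] = √8 ≈ 2.83 μB.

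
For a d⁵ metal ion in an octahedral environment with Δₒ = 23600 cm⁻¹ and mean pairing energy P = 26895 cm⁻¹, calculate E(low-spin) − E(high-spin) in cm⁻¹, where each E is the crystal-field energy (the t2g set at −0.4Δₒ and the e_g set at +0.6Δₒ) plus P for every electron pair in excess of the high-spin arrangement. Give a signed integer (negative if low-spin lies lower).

In the high-spin limit (t2g^3 e_g^2) the orbital term is 0.0Δₒ = 0 cm⁻¹, with no excess pairing.
Low-spin t2g^5 e_g^0 gives -2.0Δₒ = -47200 cm⁻¹, but forming 2 extra pairs costs 2P = 53790 cm⁻¹, so E(LS) = -47200 + 53790 = 6590 cm⁻¹.
Thus E(LS) − E(HS) = 6590 cm⁻¹.

6590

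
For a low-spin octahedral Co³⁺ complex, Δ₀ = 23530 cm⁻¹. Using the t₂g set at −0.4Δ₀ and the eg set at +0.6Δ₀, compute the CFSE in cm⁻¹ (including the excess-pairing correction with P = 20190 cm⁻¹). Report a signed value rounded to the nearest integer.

Co³⁺: group 9, so d-count = 9 − 3 = 6.
The d⁶ electrons fill as t₂g⁶ eg⁰.
The orbital stabilization is -2.4Δ₀ = -2.4 × 23530 = -56472 cm⁻¹.
Relative to high-spin t₂g⁴ eg² (1 paired), the low-spin configuration has 2 additional pairs, contributing +2 × 20190 = +40380 cm⁻¹.
Net CFSE = -56472 + 40380 = -16092 cm⁻¹.

-16092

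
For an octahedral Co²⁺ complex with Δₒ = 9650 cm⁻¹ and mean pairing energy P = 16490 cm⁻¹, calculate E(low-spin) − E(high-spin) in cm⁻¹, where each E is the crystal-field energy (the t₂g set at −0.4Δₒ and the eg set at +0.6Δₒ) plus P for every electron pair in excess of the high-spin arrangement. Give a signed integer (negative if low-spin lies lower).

Co sits in group 9; removing 2 electrons leaves Co²⁺ with 9 − 2 = 7 d electrons.
High-spin: t₂g⁵ eg², CFSE = -0.8Δₒ = -7720 cm⁻¹.
For low-spin the configuration is t₂g⁶ eg¹: orbital energy -1.8 × 9650 = -17370 cm⁻¹, and 1 additional pair relative to high-spin adds 16490 cm⁻¹, giving -880 cm⁻¹.
Thus E(LS) − E(HS) = 6840 cm⁻¹.

6840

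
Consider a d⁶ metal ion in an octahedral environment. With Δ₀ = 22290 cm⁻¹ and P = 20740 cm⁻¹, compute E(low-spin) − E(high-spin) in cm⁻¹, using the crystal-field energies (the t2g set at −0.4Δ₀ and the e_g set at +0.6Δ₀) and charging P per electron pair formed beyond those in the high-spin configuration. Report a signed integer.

-3100

High-spin d⁶ fills as t2g^4 e_g^2 with CFSE 4(−0.4) + 2(+0.6) = -0.4Δ₀ = -8916 cm⁻¹.
Low-spin t2g^6 e_g^0 gives -2.4Δ₀ = -53496 cm⁻¹, but forming 2 extra pairs costs 2P = 41480 cm⁻¹, so E(LS) = -53496 + 41480 = -12016 cm⁻¹.
E(LS) − E(HS) = -12016 − (-8916) = -3100 cm⁻¹.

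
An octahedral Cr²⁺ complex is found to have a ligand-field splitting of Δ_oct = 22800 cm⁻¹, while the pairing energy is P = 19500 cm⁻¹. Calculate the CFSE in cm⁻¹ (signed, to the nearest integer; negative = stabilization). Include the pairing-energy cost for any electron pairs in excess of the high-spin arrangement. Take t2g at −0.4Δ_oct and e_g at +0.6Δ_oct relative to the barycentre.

-16980

Group 6 minus oxidation state +2 gives a d⁴ configuration for Cr²⁺.
Here Δ_oct > P (22800 > 19500), so the low-spin state is favoured.
That gives t2g^4 e_g^0.
Orbital CFSE = -1.6Δ_oct = -1.6 × 22800 = -36480 cm⁻¹.
Excess pairs vs high-spin: 1 − 0 = 1; pairing cost = +19500 cm⁻¹.
Net CFSE = -36480 + 19500 = -16980 cm⁻¹.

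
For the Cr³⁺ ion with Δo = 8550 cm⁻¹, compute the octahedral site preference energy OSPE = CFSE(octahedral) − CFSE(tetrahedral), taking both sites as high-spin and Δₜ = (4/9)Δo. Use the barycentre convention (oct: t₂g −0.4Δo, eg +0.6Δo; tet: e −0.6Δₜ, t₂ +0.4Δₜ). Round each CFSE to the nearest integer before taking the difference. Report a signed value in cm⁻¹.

-7220

Group 6 minus oxidation state +3 gives a d³ configuration for Cr³⁺.
In an octahedral site d³ (HS) is t2g^3 e_g^0, giving CFSE(oct) = -1.2Δo = -10260 cm⁻¹.
In a tetrahedral site the filling is e^2 t2^1: CFSE(tet) = -0.8Δₜ = -0.8 × (4/9)(8550) = -3040 cm⁻¹.
Subtracting, OSPE = -10260 − (-3040) = -7220 cm⁻¹.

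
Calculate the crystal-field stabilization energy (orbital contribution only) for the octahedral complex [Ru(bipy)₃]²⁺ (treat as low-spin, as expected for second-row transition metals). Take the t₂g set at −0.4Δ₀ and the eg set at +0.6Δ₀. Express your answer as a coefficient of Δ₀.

bipy is neutral, so the +2 overall charge sits on Ru: oxidation state +2.
Ru²⁺: group 8, so d-count = 8 − 2 = 6.
Configuration: t₂g⁶ eg⁰.
CFSE = 6(-0.4Δ₀) + 0(0.6Δ₀) = -2.4Δ₀ + 0.0Δ₀ = -2.4Δ₀.

-2.4 Δ₀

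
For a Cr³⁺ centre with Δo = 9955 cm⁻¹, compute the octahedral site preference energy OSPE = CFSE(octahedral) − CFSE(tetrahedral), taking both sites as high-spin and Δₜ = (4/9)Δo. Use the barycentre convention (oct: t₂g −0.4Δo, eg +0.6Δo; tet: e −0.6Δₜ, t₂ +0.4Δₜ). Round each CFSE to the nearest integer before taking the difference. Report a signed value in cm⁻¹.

Cr sits in group 6; removing 3 electrons leaves Cr³⁺ with 6 − 3 = 3 d electrons.
Octahedral high-spin t₂g³ eg⁰: CFSE = -1.2 × 9955 = -11946 cm⁻¹.
In a tetrahedral site the filling is e² t₂¹: CFSE(tet) = -0.8Δₜ = -0.8 × (4/9)(9955) = -3540 cm⁻¹.
Subtracting, OSPE = -11946 − (-3540) = -8406 cm⁻¹.

-8406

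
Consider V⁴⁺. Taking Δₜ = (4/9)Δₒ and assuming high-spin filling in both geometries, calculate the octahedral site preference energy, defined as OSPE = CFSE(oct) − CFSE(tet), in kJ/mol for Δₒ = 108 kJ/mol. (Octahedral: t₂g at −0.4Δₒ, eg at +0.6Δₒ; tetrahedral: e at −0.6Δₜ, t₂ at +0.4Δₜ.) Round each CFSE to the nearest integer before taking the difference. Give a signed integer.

-14

V is in group 5, so V⁴⁺ is d¹ (5 − 4 = 1).
Octahedral (high-spin): t₂g¹ eg⁰, CFSE = 1(−0.4) + 0(+0.6) = -0.4Δₒ = -0.4 × 108 = -43 kJ/mol.
Tetrahedral e¹ t₂⁰ gives -0.6Δₜ = -0.6 × (4/9) × 108 = -29 kJ/mol.
OSPE = CFSE(oct) − CFSE(tet) = -43 − (-29) = -14 kJ/mol.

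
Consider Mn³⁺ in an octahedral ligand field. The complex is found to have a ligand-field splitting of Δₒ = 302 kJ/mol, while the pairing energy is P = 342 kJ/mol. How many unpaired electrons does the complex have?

4

Mn³⁺: group 7, so d-count = 7 − 3 = 4.
With Δₒ < P the complex is high-spin.
That gives t₂g³ eg¹.
Unpaired electrons: 4.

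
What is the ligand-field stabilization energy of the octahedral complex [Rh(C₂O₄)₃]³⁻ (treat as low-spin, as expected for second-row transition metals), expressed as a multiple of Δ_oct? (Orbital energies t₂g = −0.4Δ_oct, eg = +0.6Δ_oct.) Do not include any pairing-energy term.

Each C₂O₄²⁻ contributes -2; 3 × (-2) = -6. With overall charge -3, Rh is in the +3 oxidation state.
Group 9 minus oxidation state +3 gives a d⁶ configuration for Rh³⁺.
Configuration: t₂g⁶ eg⁰.
CFSE = 6(-0.4Δ_oct) + 0(0.6Δ_oct) = -2.4Δ_oct + 0.0Δ_oct = -2.4Δ_oct.

-2.4 Δ_oct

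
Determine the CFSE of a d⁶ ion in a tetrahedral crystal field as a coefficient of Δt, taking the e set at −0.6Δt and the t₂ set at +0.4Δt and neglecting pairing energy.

Tetrahedral fields are weak (Δₜ ≈ 4/9 Δₒ), so electrons fill high-spin.
Configuration: e³ t₂³.
CFSE = 3(-0.6Δt) + 3(0.4Δt) = -1.8Δt + 1.2Δt = -0.6Δt.

-0.6 Δt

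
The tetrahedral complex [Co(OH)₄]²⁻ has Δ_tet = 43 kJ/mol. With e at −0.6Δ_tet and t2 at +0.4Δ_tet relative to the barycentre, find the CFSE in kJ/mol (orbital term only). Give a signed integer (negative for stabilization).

-52

Each OH⁻ contributes -1; 4 × (-1) = -4. With overall charge -2, Co is in the +2 oxidation state.
Co²⁺: group 9, so d-count = 9 − 2 = 7.
Tetrahedral splitting is small, so the complex is high-spin.
The d⁷ electrons fill as e^4 t2^3.
CFSE(orbital) = 4×(-0.6Δ_tet) + 3×(0.4Δ_tet) = -1.2Δ_tet; with Δ_tet = 43 kJ/mol that is -52 kJ/mol.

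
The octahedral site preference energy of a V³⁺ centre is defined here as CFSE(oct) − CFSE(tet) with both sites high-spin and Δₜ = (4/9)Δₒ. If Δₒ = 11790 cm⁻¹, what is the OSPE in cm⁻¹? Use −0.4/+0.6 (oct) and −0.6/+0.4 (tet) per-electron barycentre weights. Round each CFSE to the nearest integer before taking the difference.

Group 5 minus oxidation state +3 gives a d² configuration for V³⁺.
Octahedral (high-spin): t₂g² eg⁰, CFSE = 2(−0.4) + 0(+0.6) = -0.8Δₒ = -0.8 × 11790 = -9432 cm⁻¹.
In a tetrahedral site the filling is e² t₂⁰: CFSE(tet) = -1.2Δₜ = -1.2 × (4/9)(11790) = -6288 cm⁻¹.
OSPE = CFSE(oct) − CFSE(tet) = -9432 − (-6288) = -3144 cm⁻¹.

-3144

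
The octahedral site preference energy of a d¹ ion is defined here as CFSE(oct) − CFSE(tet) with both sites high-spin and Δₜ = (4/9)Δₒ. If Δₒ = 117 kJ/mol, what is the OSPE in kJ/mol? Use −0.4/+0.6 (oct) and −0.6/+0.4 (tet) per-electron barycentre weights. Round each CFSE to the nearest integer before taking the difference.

Octahedral high-spin t₂g¹ eg⁰: CFSE = -0.4 × 117 = -47 kJ/mol.
Tetrahedral e¹ t₂⁰ gives -0.6Δₜ = -0.6 × (4/9) × 117 = -31 kJ/mol.
OSPE = -47 − (-31) = -16 kJ/mol.

-16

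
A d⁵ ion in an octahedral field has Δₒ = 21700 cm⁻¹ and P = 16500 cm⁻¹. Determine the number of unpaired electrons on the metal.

1

Since Δₒ = 21700 cm⁻¹ > P = 16500 cm⁻¹, the complex adopts the low-spin configuration.
Filling d⁵ accordingly: t₂g⁵ eg⁰.
Unpaired electrons: 1.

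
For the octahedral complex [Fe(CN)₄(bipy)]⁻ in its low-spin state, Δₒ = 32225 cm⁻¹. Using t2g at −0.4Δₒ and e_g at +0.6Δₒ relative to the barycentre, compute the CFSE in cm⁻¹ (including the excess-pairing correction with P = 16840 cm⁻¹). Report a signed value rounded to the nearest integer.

Ligand charges: 4×(-1) from CN⁻ and 1×(+0) from bipy sum to -4; with overall charge -1, Fe is +3.
Fe sits in group 8; removing 3 electrons leaves Fe³⁺ with 8 − 3 = 5 d electrons.
The d⁵ electrons fill as t2g^5 e_g^0.
The orbital stabilization is -2.0Δₒ = -2.0 × 32225 = -64450 cm⁻¹.
Pairing penalty: 2 pairs vs 0 in the high-spin reference → 2 extra × P = 33680 cm⁻¹.
Combining: -64450 + 33680 = -30770 cm⁻¹.

-30770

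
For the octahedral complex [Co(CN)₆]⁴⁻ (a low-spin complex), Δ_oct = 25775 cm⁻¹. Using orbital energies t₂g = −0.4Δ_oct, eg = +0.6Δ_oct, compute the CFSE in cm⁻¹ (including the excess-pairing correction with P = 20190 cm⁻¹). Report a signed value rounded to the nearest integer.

Each CN⁻ contributes -1; 6 × (-1) = -6. With overall charge -4, Co is in the +2 oxidation state.
Group 9 minus oxidation state +2 gives a d⁷ configuration for Co²⁺.
Configuration: t₂g⁶ eg¹.
The orbital stabilization is -1.8Δ_oct = -1.8 × 25775 = -46395 cm⁻¹.
High-spin d⁷ would be t₂g⁵ eg² with 2 pairs; low-spin has 3, so 1 excess pair costs +1P = +20190 cm⁻¹.
Combining: -46395 + 20190 = -26205 cm⁻¹.

-26205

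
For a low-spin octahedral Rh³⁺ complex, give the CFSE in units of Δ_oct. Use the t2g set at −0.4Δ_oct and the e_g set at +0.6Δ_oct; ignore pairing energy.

Rh is in group 9, so Rh³⁺ is d⁶ (9 − 3 = 6).
Configuration: t2g^6 e_g^0.
CFSE = 6(-0.4Δ_oct) + 0(0.6Δ_oct) = -2.4Δ_oct + 0.0Δ_oct = -2.4Δ_oct.

-2.4 Δ_oct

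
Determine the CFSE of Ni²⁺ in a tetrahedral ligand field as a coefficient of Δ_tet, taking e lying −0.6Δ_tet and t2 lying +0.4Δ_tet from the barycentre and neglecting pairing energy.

-0.8 Δ_tet

Ni is in group 10, so Ni²⁺ is d⁸ (10 − 2 = 8).
Tetrahedral splitting is small, so the complex is high-spin.
Configuration: e^4 t2^4.
CFSE = 4(-0.6Δ_tet) + 4(0.4Δ_tet) = -2.4Δ_tet + 1.6Δ_tet = -0.8Δ_tet.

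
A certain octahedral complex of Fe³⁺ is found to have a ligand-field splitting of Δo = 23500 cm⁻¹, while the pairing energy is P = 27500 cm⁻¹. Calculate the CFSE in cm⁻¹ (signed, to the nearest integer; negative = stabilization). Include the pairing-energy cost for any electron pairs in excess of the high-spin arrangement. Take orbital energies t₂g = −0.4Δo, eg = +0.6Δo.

0

Fe sits in group 8; removing 3 electrons leaves Fe³⁺ with 8 − 3 = 5 d electrons.
Since Δo = 23500 cm⁻¹ < P = 27500 cm⁻¹, the complex adopts the high-spin configuration.
Filling d⁵ accordingly: t₂g³ eg².
Orbital CFSE = 0.0Δo = 0.0 × 23500 = 0 cm⁻¹.
High-spin has no excess pairs, so no pairing correction applies.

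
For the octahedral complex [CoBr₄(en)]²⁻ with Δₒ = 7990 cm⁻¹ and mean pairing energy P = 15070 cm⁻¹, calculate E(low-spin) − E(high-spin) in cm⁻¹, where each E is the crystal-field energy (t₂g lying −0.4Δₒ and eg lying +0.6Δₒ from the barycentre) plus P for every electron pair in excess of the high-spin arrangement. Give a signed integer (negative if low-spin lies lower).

Ligand charges: 4×(-1) from Br⁻ and 1×(+0) from en sum to -4; with overall charge -2, Co is +2.
Co²⁺: group 9, so d-count = 9 − 2 = 7.
High-spin d⁷ fills as t₂g⁵ eg² with CFSE 5(−0.4) + 2(+0.6) = -0.8Δₒ = -6392 cm⁻¹.
For low-spin the configuration is t₂g⁶ eg¹: orbital energy -1.8 × 7990 = -14382 cm⁻¹, and 1 additional pair relative to high-spin adds 15070 cm⁻¹, giving 688 cm⁻¹.
E(LS) − E(HS) = 688 − (-6392) = 7080 cm⁻¹.

7080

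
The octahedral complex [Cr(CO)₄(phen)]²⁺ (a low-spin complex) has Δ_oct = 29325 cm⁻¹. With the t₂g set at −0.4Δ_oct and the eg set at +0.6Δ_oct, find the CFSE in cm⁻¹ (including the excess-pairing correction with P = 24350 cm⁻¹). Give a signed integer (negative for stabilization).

Ligand charges: 4×(+0) from CO and 1×(+0) from phen sum to +0; with overall charge +2, Cr is +2.
Cr sits in group 6; removing 2 electrons leaves Cr²⁺ with 6 − 2 = 4 d electrons.
Electron filling gives t₂g⁴ eg⁰.
The orbital stabilization is -1.6Δ_oct = -1.6 × 29325 = -46920 cm⁻¹.
High-spin d⁴ would be t₂g³ eg¹ with 0 pairs; low-spin has 1, so 1 excess pair costs +1P = +24350 cm⁻¹.
Combining: -46920 + 24350 = -22570 cm⁻¹.

-22570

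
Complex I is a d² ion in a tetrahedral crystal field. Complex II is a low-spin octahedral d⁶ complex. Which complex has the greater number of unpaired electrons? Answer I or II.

I: With tetrahedral geometry the complex is necessarily high-spin; e² t₂⁰ → 2 unpaired.
II: t2g^6 e_g^0 → 0 unpaired.
So I has more unpaired electrons.

I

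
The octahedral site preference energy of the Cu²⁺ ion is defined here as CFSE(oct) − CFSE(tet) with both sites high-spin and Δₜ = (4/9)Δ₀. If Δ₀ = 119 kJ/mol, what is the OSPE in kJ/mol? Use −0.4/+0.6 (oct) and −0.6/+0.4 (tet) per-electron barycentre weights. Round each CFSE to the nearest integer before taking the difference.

Group 11 minus oxidation state +2 gives a d⁹ configuration for Cu²⁺.
Octahedral (high-spin): t₂g⁶ eg³, CFSE = 6(−0.4) + 3(+0.6) = -0.6Δ₀ = -0.6 × 119 = -71 kJ/mol.
Tetrahedral e⁴ t₂⁵ gives -0.4Δₜ = -0.4 × (4/9) × 119 = -21 kJ/mol.
Subtracting, OSPE = -71 − (-21) = -50 kJ/mol.

-50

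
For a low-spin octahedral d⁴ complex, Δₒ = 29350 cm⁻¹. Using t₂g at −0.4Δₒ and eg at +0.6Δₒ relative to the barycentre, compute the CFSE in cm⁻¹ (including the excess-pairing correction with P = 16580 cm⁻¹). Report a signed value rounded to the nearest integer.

-30380

The d⁴ electrons fill as t₂g⁴ eg⁰.
CFSE(orbital) = 4×(-0.4Δₒ) + 0×(0.6Δₒ) = -1.6Δₒ; with Δₒ = 29350 cm⁻¹ that is -46960 cm⁻¹.
Pairing penalty: 1 pair vs 0 in the high-spin reference → 1 extra × P = 16580 cm⁻¹.
Net CFSE = -46960 + 16580 = -30380 cm⁻¹.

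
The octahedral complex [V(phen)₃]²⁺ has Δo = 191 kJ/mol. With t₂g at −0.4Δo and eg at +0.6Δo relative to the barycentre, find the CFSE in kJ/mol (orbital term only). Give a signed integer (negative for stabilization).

phen is neutral, so the +2 overall charge sits on V: oxidation state +2.
V sits in group 5; removing 2 electrons leaves V²⁺ with 5 − 2 = 3 d electrons.
For octahedral d³ the high- and low-spin configurations coincide.
The d³ electrons fill as t₂g³ eg⁰.
CFSE(orbital) = 3×(-0.4Δo) + 0×(0.6Δo) = -1.2Δo; with Δo = 191 kJ/mol that is -229 kJ/mol.

-229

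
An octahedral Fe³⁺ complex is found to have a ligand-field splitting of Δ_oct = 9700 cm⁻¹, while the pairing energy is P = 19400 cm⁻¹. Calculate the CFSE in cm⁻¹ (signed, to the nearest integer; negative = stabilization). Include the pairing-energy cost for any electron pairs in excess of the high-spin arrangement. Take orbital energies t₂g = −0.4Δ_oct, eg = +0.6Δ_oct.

Fe sits in group 8; removing 3 electrons leaves Fe³⁺ with 8 − 3 = 5 d electrons.
Here Δ_oct < P (9700 < 19400), so the high-spin state is favoured.
Configuration: t₂g³ eg².
Orbital CFSE = 0.0Δ_oct = 0.0 × 9700 = 0 cm⁻¹.
High-spin has no excess pairs, so no pairing correction applies.

0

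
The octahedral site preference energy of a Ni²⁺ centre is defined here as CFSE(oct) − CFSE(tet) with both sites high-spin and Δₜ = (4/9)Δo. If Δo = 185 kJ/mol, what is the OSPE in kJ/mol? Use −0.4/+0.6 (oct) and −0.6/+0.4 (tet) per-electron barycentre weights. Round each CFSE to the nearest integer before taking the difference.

Ni²⁺: group 10, so d-count = 10 − 2 = 8.
In an octahedral site d⁸ (HS) is t₂g⁶ eg², giving CFSE(oct) = -1.2Δo = -222 kJ/mol.
Tetrahedral: e⁴ t₂⁴, CFSE = 4(−0.6) + 4(+0.4) = -0.8Δₜ = -0.8 × (4/9) × 185 = -66 kJ/mol.
OSPE = -222 − (-66) = -156 kJ/mol.

-156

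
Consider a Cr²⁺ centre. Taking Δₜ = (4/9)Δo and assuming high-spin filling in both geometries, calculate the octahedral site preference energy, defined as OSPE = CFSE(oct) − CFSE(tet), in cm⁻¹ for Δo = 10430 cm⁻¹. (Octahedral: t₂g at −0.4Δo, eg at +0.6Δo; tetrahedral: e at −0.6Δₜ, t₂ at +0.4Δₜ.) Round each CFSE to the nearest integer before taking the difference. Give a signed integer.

Group 6 minus oxidation state +2 gives a d⁴ configuration for Cr²⁺.
Octahedral (high-spin): t₂g³ eg¹, CFSE = 3(−0.4) + 1(+0.6) = -0.6Δo = -0.6 × 10430 = -6258 cm⁻¹.
Tetrahedral: e² t₂², CFSE = 2(−0.6) + 2(+0.4) = -0.4Δₜ = -0.4 × (4/9) × 10430 = -1854 cm⁻¹.
Subtracting, OSPE = -6258 − (-1854) = -4404 cm⁻¹.

-4404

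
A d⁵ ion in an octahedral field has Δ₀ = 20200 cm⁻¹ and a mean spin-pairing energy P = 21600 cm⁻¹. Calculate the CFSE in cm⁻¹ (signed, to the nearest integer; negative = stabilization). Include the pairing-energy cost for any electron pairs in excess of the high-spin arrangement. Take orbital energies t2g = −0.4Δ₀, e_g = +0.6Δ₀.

With Δ₀ < P the complex is high-spin.
Filling d⁵ accordingly: t2g^3 e_g^2.
Orbital CFSE = 0.0Δ₀ = 0.0 × 20200 = 0 cm⁻¹.
High-spin has no excess pairs, so no pairing correction applies.

0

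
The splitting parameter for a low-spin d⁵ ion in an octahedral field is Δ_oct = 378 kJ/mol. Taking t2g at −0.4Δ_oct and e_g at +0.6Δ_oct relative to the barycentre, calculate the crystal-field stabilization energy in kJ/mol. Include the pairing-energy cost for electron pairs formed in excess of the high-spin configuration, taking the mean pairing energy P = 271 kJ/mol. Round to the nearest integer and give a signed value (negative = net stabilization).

The d⁵ electrons fill as t2g^5 e_g^0.
The orbital stabilization is -2.0Δ_oct = -2.0 × 378 = -756 kJ/mol.
Pairing penalty: 2 pairs vs 0 in the high-spin reference → 2 extra × P = 542 kJ/mol.
Net CFSE = -756 + 542 = -214 kJ/mol.

-214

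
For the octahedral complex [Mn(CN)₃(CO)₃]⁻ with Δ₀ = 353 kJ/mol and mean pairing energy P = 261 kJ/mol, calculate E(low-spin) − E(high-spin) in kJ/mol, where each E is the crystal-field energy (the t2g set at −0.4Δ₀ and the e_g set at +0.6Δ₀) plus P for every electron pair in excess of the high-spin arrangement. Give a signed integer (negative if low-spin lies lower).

-184

Ligand charges: 3×(-1) from CN⁻ and 3×(+0) from CO sum to -3; with overall charge -1, Mn is +2.
Group 7 minus oxidation state +2 gives a d⁵ configuration for Mn²⁺.
High-spin: t2g^3 e_g^2, CFSE = 0.0Δ₀ = 0 kJ/mol.
For low-spin the configuration is t2g^5 e_g^0: orbital energy -2.0 × 353 = -706 kJ/mol, and 2 additional pairs relative to high-spin add 522 kJ/mol, giving -184 kJ/mol.
Thus E(LS) − E(HS) = -184 kJ/mol.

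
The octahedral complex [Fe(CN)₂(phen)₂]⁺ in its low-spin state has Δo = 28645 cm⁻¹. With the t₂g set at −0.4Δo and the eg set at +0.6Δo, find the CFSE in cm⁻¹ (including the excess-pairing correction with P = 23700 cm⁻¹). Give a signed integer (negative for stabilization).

Ligand charges: 2×(-1) from CN⁻ and 2×(+0) from phen sum to -2; with overall charge +1, Fe is +3.
Fe³⁺: group 8, so d-count = 8 − 3 = 5.
Configuration: t₂g⁵ eg⁰.
The orbital stabilization is -2.0Δo = -2.0 × 28645 = -57290 cm⁻¹.
Pairing penalty: 2 pairs vs 0 in the high-spin reference → 2 extra × P = 47400 cm⁻¹.
Overall CFSE = -57290 + 47400 = -9890 cm⁻¹.

-9890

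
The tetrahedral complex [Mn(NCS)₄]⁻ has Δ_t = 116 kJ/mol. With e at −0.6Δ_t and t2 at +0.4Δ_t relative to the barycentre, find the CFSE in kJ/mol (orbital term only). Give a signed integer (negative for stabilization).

Each NCS⁻ contributes -1; 4 × (-1) = -4. With overall charge -1, Mn is in the +3 oxidation state.
Mn sits in group 7; removing 3 electrons leaves Mn³⁺ with 7 − 3 = 4 d electrons.
Tetrahedral fields are weak (Δₜ ≈ 4/9 Δₒ), so electrons fill high-spin.
Configuration: e^2 t2^2.
CFSE(orbital) = 2×(-0.6Δ_t) + 2×(0.4Δ_t) = -0.4Δ_t; with Δ_t = 116 kJ/mol that is -46 kJ/mol.

-46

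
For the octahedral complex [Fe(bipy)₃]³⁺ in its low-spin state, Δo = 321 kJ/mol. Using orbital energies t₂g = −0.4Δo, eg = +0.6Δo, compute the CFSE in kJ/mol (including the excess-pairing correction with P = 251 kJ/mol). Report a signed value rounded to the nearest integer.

-140

bipy is neutral, so the +3 overall charge sits on Fe: oxidation state +3.
Fe³⁺: group 8, so d-count = 8 − 3 = 5.
The d⁵ electrons fill as t₂g⁵ eg⁰.
Orbital CFSE = 5(-0.4) + 0(0.6) = -2.0Δo = -2.0 × 321 = -642 kJ/mol.
Relative to high-spin t₂g³ eg² (0 paired), the low-spin configuration has 2 additional pairs, contributing +2 × 251 = +502 kJ/mol.
Net CFSE = -642 + 502 = -140 kJ/mol.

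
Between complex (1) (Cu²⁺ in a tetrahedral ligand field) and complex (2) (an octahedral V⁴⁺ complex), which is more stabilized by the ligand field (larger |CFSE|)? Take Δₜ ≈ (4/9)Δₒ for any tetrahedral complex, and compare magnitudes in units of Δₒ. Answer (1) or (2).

(2)

(1): Cu is in group 11, so Cu²⁺ is d⁹ (11 − 2 = 9); With tetrahedral geometry the complex is necessarily high-spin; e^4 t2^5, CFSE = -0.4Δₜ ≈ -0.18Δₒ.
(2): Group 5 minus oxidation state +4 gives a d¹ configuration for V⁴⁺; t₂g¹ eg⁰, CFSE = -0.4Δₒ.
So (2) has the larger |CFSE|.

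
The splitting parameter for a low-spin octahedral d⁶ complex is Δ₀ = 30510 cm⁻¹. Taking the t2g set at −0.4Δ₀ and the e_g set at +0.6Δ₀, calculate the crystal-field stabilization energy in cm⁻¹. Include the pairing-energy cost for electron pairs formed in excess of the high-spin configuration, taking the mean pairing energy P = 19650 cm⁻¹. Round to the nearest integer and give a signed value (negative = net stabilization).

-33924

The d⁶ electrons fill as t2g^6 e_g^0.
The orbital stabilization is -2.4Δ₀ = -2.4 × 30510 = -73224 cm⁻¹.
High-spin d⁶ would be t2g^4 e_g^2 with 1 pair; low-spin has 3, so 2 excess pairs cost +2P = +39300 cm⁻¹.
Net CFSE = -73224 + 39300 = -33924 cm⁻¹.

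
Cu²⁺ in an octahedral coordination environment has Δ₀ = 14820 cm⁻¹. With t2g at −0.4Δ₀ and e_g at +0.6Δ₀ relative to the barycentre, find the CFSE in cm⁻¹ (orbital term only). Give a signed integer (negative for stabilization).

-8892

Cu sits in group 11; removing 2 electrons leaves Cu²⁺ with 11 − 2 = 9 d electrons.
The d⁹ electrons fill as t2g^6 e_g^3.
Orbital CFSE = 6(-0.4) + 3(0.6) = -0.6Δ₀ = -0.6 × 14820 = -8892 cm⁻¹.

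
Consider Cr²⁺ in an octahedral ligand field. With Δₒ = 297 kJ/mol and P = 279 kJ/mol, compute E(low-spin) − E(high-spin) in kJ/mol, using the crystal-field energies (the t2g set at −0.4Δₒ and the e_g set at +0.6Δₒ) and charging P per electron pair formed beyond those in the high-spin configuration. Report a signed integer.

Group 6 minus oxidation state +2 gives a d⁴ configuration for Cr²⁺.
High-spin: t2g^3 e_g^1, CFSE = -0.6Δₒ = -178 kJ/mol.
Low-spin: t2g^4 e_g^0, orbital CFSE = -1.6Δₒ = -475 kJ/mol; plus 1 excess pair × P = +279 kJ/mol; total -196 kJ/mol.
The difference is -196 − (-178) = -18 kJ/mol, so low-spin lies lower.

-18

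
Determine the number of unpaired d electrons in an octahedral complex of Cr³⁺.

3

Group 6 minus oxidation state +3 gives a d³ configuration for Cr³⁺.
Configuration: t2g^3 e_g^0, giving 3 unpaired electrons.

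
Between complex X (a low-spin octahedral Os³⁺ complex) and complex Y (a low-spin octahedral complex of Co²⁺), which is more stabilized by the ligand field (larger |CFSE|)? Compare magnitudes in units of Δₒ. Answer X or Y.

X: Os sits in group 8; removing 3 electrons leaves Os³⁺ with 8 − 3 = 5 d electrons; t₂g⁵ eg⁰, CFSE = -2.0Δₒ.
Y: Group 9 minus oxidation state +2 gives a d⁷ configuration for Co²⁺; t2g^6 e_g^1, CFSE = -1.8Δₒ.
So X has the larger |CFSE|.

X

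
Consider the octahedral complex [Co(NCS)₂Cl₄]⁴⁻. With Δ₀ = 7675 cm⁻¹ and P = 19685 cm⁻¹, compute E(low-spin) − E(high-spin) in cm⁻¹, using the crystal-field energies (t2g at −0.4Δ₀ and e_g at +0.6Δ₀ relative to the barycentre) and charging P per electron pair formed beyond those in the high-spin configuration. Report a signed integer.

12010

Ligand charges: 2×(-1) from NCS⁻ and 4×(-1) from Cl⁻ sum to -6; with overall charge -4, Co is +2.
Group 9 minus oxidation state +2 gives a d⁷ configuration for Co²⁺.
High-spin: t2g^5 e_g^2, CFSE = -0.8Δ₀ = -6140 cm⁻¹.
Low-spin: t2g^6 e_g^1, orbital CFSE = -1.8Δ₀ = -13815 cm⁻¹; plus 1 excess pair × P = +19685 cm⁻¹; total 5870 cm⁻¹.
Thus E(LS) − E(HS) = 12010 cm⁻¹.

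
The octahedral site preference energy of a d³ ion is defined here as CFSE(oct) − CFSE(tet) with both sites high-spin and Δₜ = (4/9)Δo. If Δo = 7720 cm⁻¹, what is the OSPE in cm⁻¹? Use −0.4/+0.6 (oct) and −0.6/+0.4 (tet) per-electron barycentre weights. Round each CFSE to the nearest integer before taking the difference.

Octahedral (high-spin): t₂g³ eg⁰, CFSE = 3(−0.4) + 0(+0.6) = -1.2Δo = -1.2 × 7720 = -9264 cm⁻¹.
In a tetrahedral site the filling is e² t₂¹: CFSE(tet) = -0.8Δₜ = -0.8 × (4/9)(7720) = -2745 cm⁻¹.
Subtracting, OSPE = -9264 − (-2745) = -6519 cm⁻¹.

-6519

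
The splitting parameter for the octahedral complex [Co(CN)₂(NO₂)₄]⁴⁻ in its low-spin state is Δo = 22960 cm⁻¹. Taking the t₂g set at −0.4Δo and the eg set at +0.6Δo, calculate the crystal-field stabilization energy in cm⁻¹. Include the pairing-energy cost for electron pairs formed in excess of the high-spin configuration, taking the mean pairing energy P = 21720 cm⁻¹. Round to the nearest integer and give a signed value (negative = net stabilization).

-19608

Ligand charges: 2×(-1) from CN⁻ and 4×(-1) from NO₂⁻ sum to -6; with overall charge -4, Co is +2.
Group 9 minus oxidation state +2 gives a d⁷ configuration for Co²⁺.
Electron filling gives t₂g⁶ eg¹.
The orbital stabilization is -1.8Δo = -1.8 × 22960 = -41328 cm⁻¹.
High-spin d⁷ would be t₂g⁵ eg² with 2 pairs; low-spin has 3, so 1 excess pair costs +1P = +21720 cm⁻¹.
Combining: -41328 + 21720 = -19608 cm⁻¹.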